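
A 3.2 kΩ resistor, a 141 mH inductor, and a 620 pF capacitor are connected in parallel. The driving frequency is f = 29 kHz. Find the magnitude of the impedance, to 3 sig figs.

3110 Ω

ω = 2πf = 182200 rad/s
X_L = ωL = 25700 Ω
X_C = 1/(ωC) = 8850 Ω
Parallel: admittances add. Y = 1/R + 1/(jωL) + jωC
Y = (0.000313 + j7.4e-05) S
|Y| = 0.000321 S → |Z| = 1/|Y| = 3110 Ω, ∠Z = −∠Y = -13.3°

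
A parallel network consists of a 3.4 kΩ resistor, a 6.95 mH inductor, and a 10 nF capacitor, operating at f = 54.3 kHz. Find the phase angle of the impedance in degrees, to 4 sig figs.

-84.38°

ω = 2πf = 341200 rad/s
X_L = ωL = 2371 Ω
X_C = 1/(ωC) = 293.1 Ω
Parallel: admittances add. Y = 1/R + 1/(jωL) + jωC
Y = (0.0002941 + j0.002990) S
|Y| = 0.003004 S → |Z| = 1/|Y| = 332.8 Ω, ∠Z = −∠Y = -84.38°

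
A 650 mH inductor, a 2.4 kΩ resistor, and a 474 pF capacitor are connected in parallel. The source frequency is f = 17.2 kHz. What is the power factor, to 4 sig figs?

0.9961

ω = 2πf = 108100 rad/s
X_L = ωL = 70250 Ω
X_C = 1/(ωC) = 19520 Ω
Parallel: admittances add. Y = 1/R + 1/(jωL) + jωC
Y = (0.0004167 + j3.699e-05) S
|Y| = 0.0004183 S → |Z| = 1/|Y| = 2391 Ω, ∠Z = −∠Y = -5.073°
cos φ = cos(-5.073°) = 0.9961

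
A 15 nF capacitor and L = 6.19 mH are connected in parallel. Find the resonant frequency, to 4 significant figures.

ω₀ = 1/√(LC) = 1/√(0.00619 × 1.5e-08) = 103800 rad/s
f₀ = ω₀/(2π) = 16.52 kHz

16.52 kHz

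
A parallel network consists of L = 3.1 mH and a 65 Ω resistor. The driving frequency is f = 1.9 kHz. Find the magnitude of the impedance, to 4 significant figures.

ω = 2πf = 11940 rad/s
X_L = ωL = 37.01 Ω
Parallel: admittances add. Y = 1/R + 1/(jωL)
Y = (0.01538 − j0.02702) S
|Y| = 0.03109 S → |Z| = 1/|Y| = 32.16 Ω, ∠Z = −∠Y = 60.34°

32.16 Ω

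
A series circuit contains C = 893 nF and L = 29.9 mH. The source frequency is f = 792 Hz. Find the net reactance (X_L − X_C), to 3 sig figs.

-76.2 Ω

ω = 2πf = 4976 rad/s
X_L = ωL = 149 Ω
X_C = 1/(ωC) = 225 Ω
X = 149 − 225 = -76.2 Ω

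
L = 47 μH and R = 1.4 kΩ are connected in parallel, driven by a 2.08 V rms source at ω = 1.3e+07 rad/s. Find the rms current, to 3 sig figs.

X_L = ωL = 611 Ω
Parallel: admittances add. Y = 1/R + 1/(jωL)
Y = (0.000714 − j0.00164) S
|Y| = 0.00179 S → |Z| = 1/|Y| = 560 Ω, ∠Z = −∠Y = 66.4°
I = V/|Z| = 2.08/560 = 3.71 mA

3.71 mA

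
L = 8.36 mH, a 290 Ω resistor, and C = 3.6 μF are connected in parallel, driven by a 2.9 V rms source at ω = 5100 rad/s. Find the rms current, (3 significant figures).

17.8 mA

X_L = ωL = 42.6 Ω
X_C = 1/(ωC) = 54.5 Ω
Parallel: admittances add. Y = 1/R + 1/(jωL) + jωC
Y = (0.00345 − j0.00509) S
|Y| = 0.00615 S → |Z| = 1/|Y| = 163 Ω, ∠Z = −∠Y = 55.9°
I = V/|Z| = 2.9/163 = 17.8 mA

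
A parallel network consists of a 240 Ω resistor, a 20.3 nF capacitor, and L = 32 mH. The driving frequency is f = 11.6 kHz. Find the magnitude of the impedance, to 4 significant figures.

ω = 2πf = 72880 rad/s
X_L = ωL = 2332 Ω
X_C = 1/(ωC) = 675.9 Ω
Parallel: admittances add. Y = 1/R + 1/(jωL) + jωC
Y = (0.004167 + j0.001051) S
|Y| = 0.004297 S → |Z| = 1/|Y| = 232.7 Ω, ∠Z = −∠Y = -14.15°

232.7 Ω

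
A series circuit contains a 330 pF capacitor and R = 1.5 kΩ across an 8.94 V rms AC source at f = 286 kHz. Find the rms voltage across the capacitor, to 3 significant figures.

ω = 2πf = 1.797e+06 rad/s
X_C = 1/(ωC) = 1690 Ω
Z = 1500 − j1690 Ω
|Z| = √(1500² + 1690²) = 2260 Ω
I = V/|Z| = 3.96 mA
V_C = I·|Z_C| = 0.00396 × 1690 = 6.68 V

6.68 V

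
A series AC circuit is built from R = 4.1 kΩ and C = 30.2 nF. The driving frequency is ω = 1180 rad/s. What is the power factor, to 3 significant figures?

0.145

X_C = 1/(ωC) = 28100 Ω
Z = 4100 − j28100 Ω
|Z| = √(4100² + 28100²) = 28400 Ω
∠Z = arctan(-28100/4100) = -81.7°
cos φ = cos(-81.7°) = 0.145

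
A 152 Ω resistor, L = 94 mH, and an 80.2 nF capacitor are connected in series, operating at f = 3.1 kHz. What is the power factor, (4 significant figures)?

0.1266

ω = 2πf = 19480 rad/s
X_L = ωL = 1831 Ω
X_C = 1/(ωC) = 640.2 Ω
Net reactance X = X_L − X_C = 1191 Ω
Z = 152.0 + j1191 Ω
|Z| = √(152.0² + 1191²) = 1200 Ω
∠Z = arctan(1191/152.0) = 82.73°
cos φ = cos(82.73°) = 0.1266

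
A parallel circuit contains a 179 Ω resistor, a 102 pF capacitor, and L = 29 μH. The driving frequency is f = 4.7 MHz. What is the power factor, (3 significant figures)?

ω = 2πf = 2.953e+07 rad/s
X_L = ωL = 856 Ω
X_C = 1/(ωC) = 332 Ω
Parallel: admittances add. Y = 1/R + 1/(jωL) + jωC
Y = (0.00559 + j0.00184) S
|Y| = 0.00588 S → |Z| = 1/|Y| = 170 Ω, ∠Z = −∠Y = -18.3°
cos φ = cos(-18.3°) = 0.950

0.950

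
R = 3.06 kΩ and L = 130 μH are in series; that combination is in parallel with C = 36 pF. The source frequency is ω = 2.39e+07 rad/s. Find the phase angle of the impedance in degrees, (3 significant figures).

-77.0°

X_L = ωL = 3110 Ω
X_C = 1/(ωC) = 1160 Ω
Branch 1 (R+jX_L): Z₁ = 3060 + j3110 Ω, |Z₁| = 4360 Ω
Branch 2 (−jX_C): Z₂ = −j1160 Ω
Parallel: Z = Z₁Z₂/(Z₁+Z₂), |Z| = 1400 Ω, ∠Z = -77.0°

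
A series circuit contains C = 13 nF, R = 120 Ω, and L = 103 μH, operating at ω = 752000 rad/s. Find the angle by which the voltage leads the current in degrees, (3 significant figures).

X_L = ωL = 77.5 Ω
X_C = 1/(ωC) = 102 Ω
Net reactance X = X_L − X_C = -24.8 Ω
Z = 120 − j24.8 Ω
|Z| = √(120² + 24.8²) = 123 Ω
∠Z = arctan(-24.8/120) = -11.7°

-11.7°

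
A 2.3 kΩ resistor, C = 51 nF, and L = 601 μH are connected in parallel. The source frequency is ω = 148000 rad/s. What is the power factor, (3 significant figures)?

0.117

X_L = ωL = 88.9 Ω
X_C = 1/(ωC) = 132 Ω
Parallel: admittances add. Y = 1/R + 1/(jωL) + jωC
Y = (0.000435 − j0.00369) S
|Y| = 0.00372 S → |Z| = 1/|Y| = 269 Ω, ∠Z = −∠Y = 83.3°
cos φ = cos(83.3°) = 0.117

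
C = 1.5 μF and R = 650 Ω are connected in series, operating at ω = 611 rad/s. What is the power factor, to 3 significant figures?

X_C = 1/(ωC) = 1090 Ω
Z = 650 − j1090 Ω
|Z| = √(650² + 1090²) = 1270 Ω
∠Z = arctan(-1090/650) = -59.2°
cos φ = cos(-59.2°) = 0.512

0.512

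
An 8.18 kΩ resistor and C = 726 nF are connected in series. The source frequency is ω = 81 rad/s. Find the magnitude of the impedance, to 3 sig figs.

X_C = 1/(ωC) = 17000 Ω
Z = 8180 − j17000 Ω
|Z| = √(8180² + 17000²) = 18900 Ω

18900 Ω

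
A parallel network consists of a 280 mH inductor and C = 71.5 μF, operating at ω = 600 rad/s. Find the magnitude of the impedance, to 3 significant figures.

X_L = ωL = 168 Ω
X_C = 1/(ωC) = 23.3 Ω
Parallel: admittances add. Y = 1/(jωL) + jωC
Y = (0 + j0.0369) S
|Y| = 0.0369 S → |Z| = 1/|Y| = 27.1 Ω, ∠Z = −∠Y = -90.0°

27.1 Ω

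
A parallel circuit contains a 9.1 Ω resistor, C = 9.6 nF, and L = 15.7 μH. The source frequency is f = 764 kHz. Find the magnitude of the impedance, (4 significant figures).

8.720 Ω

ω = 2πf = 4.8e+06 rad/s
X_L = ωL = 75.37 Ω
X_C = 1/(ωC) = 21.70 Ω
Parallel: admittances add. Y = 1/R + 1/(jωL) + jωC
Y = (0.1099 + j0.03281) S
|Y| = 0.1147 S → |Z| = 1/|Y| = 8.720 Ω, ∠Z = −∠Y = -16.63°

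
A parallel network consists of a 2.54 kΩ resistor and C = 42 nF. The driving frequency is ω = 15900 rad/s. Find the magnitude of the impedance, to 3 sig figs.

1290 Ω

X_C = 1/(ωC) = 1500 Ω
Parallel: admittances add. Y = 1/R + jωC
Y = (0.000394 + j0.000668) S
|Y| = 0.000775 S → |Z| = 1/|Y| = 1290 Ω, ∠Z = −∠Y = -59.5°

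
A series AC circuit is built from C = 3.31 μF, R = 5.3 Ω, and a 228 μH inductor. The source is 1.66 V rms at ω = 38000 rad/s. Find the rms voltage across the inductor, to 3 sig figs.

X_L = ωL = 8.66 Ω
X_C = 1/(ωC) = 7.95 Ω
Net reactance X = X_L − X_C = 0.714 Ω
Z = 5.30 + j0.714 Ω
|Z| = √(5.30² + 0.714²) = 5.35 Ω
I = V/|Z| = 310 mA
V_L = I·|Z_L| = 0.310 × 8.66 = 2.69 V

2.69 V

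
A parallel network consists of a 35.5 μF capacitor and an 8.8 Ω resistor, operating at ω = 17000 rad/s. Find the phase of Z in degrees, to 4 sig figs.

-79.34°

X_C = 1/(ωC) = 1.657 Ω
Parallel: admittances add. Y = 1/R + jωC
Y = (0.1136 + j0.6035) S
|Y| = 0.6141 S → |Z| = 1/|Y| = 1.628 Ω, ∠Z = −∠Y = -79.34°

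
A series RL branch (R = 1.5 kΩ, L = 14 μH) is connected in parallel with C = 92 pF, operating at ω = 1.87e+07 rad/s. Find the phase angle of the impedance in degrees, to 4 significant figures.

-68.08°

X_L = ωL = 261.8 Ω
X_C = 1/(ωC) = 581.3 Ω
Branch 1 (R+jX_L): Z₁ = 1500 + j261.8 Ω, |Z₁| = 1523 Ω
Branch 2 (−jX_C): Z₂ = −j581.3 Ω
Parallel: Z = Z₁Z₂/(Z₁+Z₂), |Z| = 577.1 Ω, ∠Z = -68.08°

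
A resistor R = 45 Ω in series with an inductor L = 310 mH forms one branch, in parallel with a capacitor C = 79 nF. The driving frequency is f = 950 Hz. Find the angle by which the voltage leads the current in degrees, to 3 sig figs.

ω = 2πf = 5969 rad/s
X_L = ωL = 1850 Ω
X_C = 1/(ωC) = 2120 Ω
Branch 1 (R+jX_L): Z₁ = 45.0 + j1850 Ω, |Z₁| = 1850 Ω
Branch 2 (−jX_C): Z₂ = −j2120 Ω
Parallel: Z = Z₁Z₂/(Z₁+Z₂), |Z| = 14300 Ω, ∠Z = 79.2°

79.2°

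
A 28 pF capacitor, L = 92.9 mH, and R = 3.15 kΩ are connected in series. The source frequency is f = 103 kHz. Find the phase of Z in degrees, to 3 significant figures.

ω = 2πf = 647200 rad/s
X_L = ωL = 60100 Ω
X_C = 1/(ωC) = 55200 Ω
Net reactance X = X_L − X_C = 4940 Ω
Z = 3150 + j4940 Ω
|Z| = √(3150² + 4940²) = 5860 Ω
∠Z = arctan(4940/3150) = 57.5°

57.5°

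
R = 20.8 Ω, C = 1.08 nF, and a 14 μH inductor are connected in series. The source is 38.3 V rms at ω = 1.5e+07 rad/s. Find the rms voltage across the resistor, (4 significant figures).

5.321 V

X_L = ωL = 210.0 Ω
X_C = 1/(ωC) = 61.73 Ω
Net reactance X = X_L − X_C = 148.3 Ω
Z = 20.80 + j148.3 Ω
|Z| = √(20.80² + 148.3²) = 149.7 Ω
I = V/|Z| = 255.8 mA
V_R = I·|Z_R| = 0.2558 × 20.80 = 5.321 V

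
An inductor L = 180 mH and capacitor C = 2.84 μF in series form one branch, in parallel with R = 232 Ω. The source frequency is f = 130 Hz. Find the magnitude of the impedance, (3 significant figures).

ω = 2πf = 816.8 rad/s
X_L = ωL = 147 Ω
X_C = 1/(ωC) = 431 Ω
Branch 1: Z₁ = R = 232 Ω
Branch 2 (series LC): Z₂ = j(X_L − X_C) = −j284 Ω
Parallel: Z = Z₁Z₂/(Z₁+Z₂), |Z| = 180 Ω, ∠Z = -39.2°

180 Ω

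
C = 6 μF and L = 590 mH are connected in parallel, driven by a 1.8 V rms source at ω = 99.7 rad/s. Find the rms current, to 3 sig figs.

29.5 mA

X_L = ωL = 58.8 Ω
X_C = 1/(ωC) = 1670 Ω
Parallel: admittances add. Y = 1/(jωL) + jωC
Y = (0 − j0.0164) S
|Y| = 0.0164 S → |Z| = 1/|Y| = 61.0 Ω, ∠Z = −∠Y = 90.0°
I = V/|Z| = 1.8/61.0 = 29.5 mA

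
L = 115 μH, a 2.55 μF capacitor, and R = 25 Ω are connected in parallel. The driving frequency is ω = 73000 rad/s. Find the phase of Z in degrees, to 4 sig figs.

X_L = ωL = 8.395 Ω
X_C = 1/(ωC) = 5.372 Ω
Parallel: admittances add. Y = 1/R + 1/(jωL) + jωC
Y = (0.04000 + j0.06703) S
|Y| = 0.07806 S → |Z| = 1/|Y| = 12.81 Ω, ∠Z = −∠Y = -59.17°

-59.17°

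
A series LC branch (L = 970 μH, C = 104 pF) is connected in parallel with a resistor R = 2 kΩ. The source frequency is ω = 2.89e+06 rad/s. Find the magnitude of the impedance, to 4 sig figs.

X_L = ωL = 2803 Ω
X_C = 1/(ωC) = 3327 Ω
Branch 1: Z₁ = R = 2000 Ω
Branch 2 (series LC): Z₂ = j(X_L − X_C) = −j523.8 Ω
Parallel: Z = Z₁Z₂/(Z₁+Z₂), |Z| = 506.7 Ω, ∠Z = -75.32°

506.7 Ω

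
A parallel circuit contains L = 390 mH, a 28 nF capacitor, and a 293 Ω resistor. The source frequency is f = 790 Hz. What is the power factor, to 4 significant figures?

0.9939

ω = 2πf = 4964 rad/s
X_L = ωL = 1936 Ω
X_C = 1/(ωC) = 7195 Ω
Parallel: admittances add. Y = 1/R + 1/(jωL) + jωC
Y = (0.003413 − j0.0003776) S
|Y| = 0.003434 S → |Z| = 1/|Y| = 291.2 Ω, ∠Z = −∠Y = 6.313°
cos φ = cos(6.313°) = 0.9939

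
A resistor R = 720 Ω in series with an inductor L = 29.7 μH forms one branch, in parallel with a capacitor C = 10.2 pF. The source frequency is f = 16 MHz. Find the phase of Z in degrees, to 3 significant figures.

-83.9°

ω = 2πf = 1.005e+08 rad/s
X_L = ωL = 2990 Ω
X_C = 1/(ωC) = 975 Ω
Branch 1 (R+jX_L): Z₁ = 720 + j2990 Ω, |Z₁| = 3070 Ω
Branch 2 (−jX_C): Z₂ = −j975 Ω
Parallel: Z = Z₁Z₂/(Z₁+Z₂), |Z| = 1400 Ω, ∠Z = -83.9°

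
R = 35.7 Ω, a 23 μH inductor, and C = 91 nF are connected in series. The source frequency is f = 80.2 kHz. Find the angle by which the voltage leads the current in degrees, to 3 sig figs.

ω = 2πf = 503900 rad/s
X_L = ωL = 11.6 Ω
X_C = 1/(ωC) = 21.8 Ω
Net reactance X = X_L − X_C = -10.2 Ω
Z = 35.7 − j10.2 Ω
|Z| = √(35.7² + 10.2²) = 37.1 Ω
∠Z = arctan(-10.2/35.7) = -16.0°

-16.0°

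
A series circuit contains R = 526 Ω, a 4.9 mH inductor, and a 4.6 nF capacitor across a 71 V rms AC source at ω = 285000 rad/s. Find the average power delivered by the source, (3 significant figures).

3.91 W

X_L = ωL = 1400 Ω
X_C = 1/(ωC) = 763 Ω
Net reactance X = X_L − X_C = 634 Ω
Z = 526 + j634 Ω
|Z| = √(526² + 634²) = 824 Ω
∠Z = arctan(634/526) = 50.3°
I = V/|Z| = 86.2 mA
P = VI cos φ = 71 × 0.0862 × cos(50.3°) = 3.91 W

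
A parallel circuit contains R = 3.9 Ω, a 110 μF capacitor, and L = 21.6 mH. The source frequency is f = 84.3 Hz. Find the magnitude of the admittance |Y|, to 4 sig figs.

258.1 mS

ω = 2πf = 529.7 rad/s
X_L = ωL = 11.44 Ω
X_C = 1/(ωC) = 17.16 Ω
Parallel: admittances add. Y = 1/R + 1/(jωL) + jωC
Y = (0.2564 − j0.02914) S
|Y| = 0.2581 S → |Z| = 1/|Y| = 3.875 Ω, ∠Z = −∠Y = 6.484°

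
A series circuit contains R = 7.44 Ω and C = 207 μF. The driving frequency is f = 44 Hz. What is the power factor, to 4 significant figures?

0.3917

ω = 2πf = 276.5 rad/s
X_C = 1/(ωC) = 17.47 Ω
Z = 7.440 − j17.47 Ω
|Z| = √(7.440² + 17.47²) = 18.99 Ω
∠Z = arctan(-17.47/7.440) = -66.94°
cos φ = cos(-66.94°) = 0.3917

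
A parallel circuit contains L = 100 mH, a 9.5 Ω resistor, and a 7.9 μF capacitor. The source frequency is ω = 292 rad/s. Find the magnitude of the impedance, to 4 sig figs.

X_L = ωL = 29.20 Ω
X_C = 1/(ωC) = 433.5 Ω
Parallel: admittances add. Y = 1/R + 1/(jωL) + jωC
Y = (0.1053 − j0.03194) S
|Y| = 0.1100 S → |Z| = 1/|Y| = 9.091 Ω, ∠Z = −∠Y = 16.88°

9.091 Ω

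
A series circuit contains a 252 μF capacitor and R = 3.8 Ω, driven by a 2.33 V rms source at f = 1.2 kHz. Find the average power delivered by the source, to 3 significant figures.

1.40 W

ω = 2πf = 7540 rad/s
X_C = 1/(ωC) = 0.526 Ω
Z = 3.80 − j0.526 Ω
|Z| = √(3.80² + 0.526²) = 3.84 Ω
∠Z = arctan(-0.526/3.80) = -7.89°
I = V/|Z| = 607 mA
P = VI cos φ = 2.33 × 0.607 × cos(-7.89°) = 1.40 W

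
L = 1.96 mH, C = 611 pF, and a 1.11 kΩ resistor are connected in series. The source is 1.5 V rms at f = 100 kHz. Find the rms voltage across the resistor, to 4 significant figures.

0.9429 V

ω = 2πf = 628300 rad/s
X_L = ωL = 1232 Ω
X_C = 1/(ωC) = 2605 Ω
Net reactance X = X_L − X_C = -1373 Ω
Z = 1110 − j1373 Ω
|Z| = √(1110² + 1373²) = 1766 Ω
I = V/|Z| = 849.5 μA
V_R = I·|Z_R| = 0.0008495 × 1110 = 0.9429 V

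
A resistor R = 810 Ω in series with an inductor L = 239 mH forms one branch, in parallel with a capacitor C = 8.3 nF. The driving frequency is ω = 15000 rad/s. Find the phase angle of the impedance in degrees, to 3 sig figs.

X_L = ωL = 3580 Ω
X_C = 1/(ωC) = 8030 Ω
Branch 1 (R+jX_L): Z₁ = 810 + j3580 Ω, |Z₁| = 3680 Ω
Branch 2 (−jX_C): Z₂ = −j8030 Ω
Parallel: Z = Z₁Z₂/(Z₁+Z₂), |Z| = 6530 Ω, ∠Z = 66.9°

66.9°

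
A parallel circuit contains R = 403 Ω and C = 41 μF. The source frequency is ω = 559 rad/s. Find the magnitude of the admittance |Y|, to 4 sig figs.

X_C = 1/(ωC) = 43.63 Ω
Parallel: admittances add. Y = 1/R + jωC
Y = (0.002481 + j0.02292) S
|Y| = 0.02305 S → |Z| = 1/|Y| = 43.38 Ω, ∠Z = −∠Y = -83.82°

23.05 mS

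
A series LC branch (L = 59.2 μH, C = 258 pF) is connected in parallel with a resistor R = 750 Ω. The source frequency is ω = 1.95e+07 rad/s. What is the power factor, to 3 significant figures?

0.787

X_L = ωL = 1150 Ω
X_C = 1/(ωC) = 199 Ω
Branch 1: Z₁ = R = 750 Ω
Branch 2 (series LC): Z₂ = j(X_L − X_C) = j956 Ω
Parallel: Z = Z₁Z₂/(Z₁+Z₂), |Z| = 590 Ω, ∠Z = 38.1°
cos φ = cos(38.1°) = 0.787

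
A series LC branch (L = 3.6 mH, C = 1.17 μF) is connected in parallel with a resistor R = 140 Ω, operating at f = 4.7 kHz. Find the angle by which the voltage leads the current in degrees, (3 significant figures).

61.1°

ω = 2πf = 29530 rad/s
X_L = ωL = 106 Ω
X_C = 1/(ωC) = 28.9 Ω
Branch 1: Z₁ = R = 140 Ω
Branch 2 (series LC): Z₂ = j(X_L − X_C) = j77.4 Ω
Parallel: Z = Z₁Z₂/(Z₁+Z₂), |Z| = 67.7 Ω, ∠Z = 61.1°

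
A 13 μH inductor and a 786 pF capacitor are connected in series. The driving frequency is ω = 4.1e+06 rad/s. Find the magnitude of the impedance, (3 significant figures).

257 Ω

X_L = ωL = 53.3 Ω
X_C = 1/(ωC) = 310 Ω
Net reactance X = X_L − X_C = -257 Ω
Z = − j257 Ω
|Z| = √(0² + 257²) = 257 Ω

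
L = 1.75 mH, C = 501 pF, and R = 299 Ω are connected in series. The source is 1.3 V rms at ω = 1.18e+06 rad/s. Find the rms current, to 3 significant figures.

2.72 mA

X_L = ωL = 2060 Ω
X_C = 1/(ωC) = 1690 Ω
Net reactance X = X_L − X_C = 373 Ω
Z = 299 + j373 Ω
|Z| = √(299² + 373²) = 478 Ω
I = V/|Z| = 1.3/478 = 2.72 mA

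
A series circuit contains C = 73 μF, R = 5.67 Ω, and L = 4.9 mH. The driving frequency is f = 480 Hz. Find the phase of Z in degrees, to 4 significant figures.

61.02°

ω = 2πf = 3016 rad/s
X_L = ωL = 14.78 Ω
X_C = 1/(ωC) = 4.542 Ω
Net reactance X = X_L − X_C = 10.24 Ω
Z = 5.670 + j10.24 Ω
|Z| = √(5.670² + 10.24²) = 11.70 Ω
∠Z = arctan(10.24/5.670) = 61.02°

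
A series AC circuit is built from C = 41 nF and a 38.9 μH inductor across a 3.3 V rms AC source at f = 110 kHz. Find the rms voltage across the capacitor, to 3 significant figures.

13.9 V

ω = 2πf = 691200 rad/s
X_L = ωL = 26.9 Ω
X_C = 1/(ωC) = 35.3 Ω
Net reactance X = X_L − X_C = -8.40 Ω
Z = − j8.40 Ω
|Z| = √(0² + 8.40²) = 8.40 Ω
I = V/|Z| = 393 mA
V_C = I·|Z_C| = 0.393 × 35.3 = 13.9 V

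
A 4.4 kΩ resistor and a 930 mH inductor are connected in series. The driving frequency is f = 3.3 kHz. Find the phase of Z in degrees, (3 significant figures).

ω = 2πf = 20730 rad/s
X_L = ωL = 19300 Ω
Z = 4400 + j19300 Ω
|Z| = √(4400² + 19300²) = 19800 Ω
∠Z = arctan(19300/4400) = 77.1°

77.1°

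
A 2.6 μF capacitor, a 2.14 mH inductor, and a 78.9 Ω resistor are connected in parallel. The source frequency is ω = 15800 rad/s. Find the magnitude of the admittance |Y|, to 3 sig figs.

17.1 mS

X_L = ωL = 33.8 Ω
X_C = 1/(ωC) = 24.3 Ω
Parallel: admittances add. Y = 1/R + 1/(jωL) + jωC
Y = (0.0127 + j0.0115) S
|Y| = 0.0171 S → |Z| = 1/|Y| = 58.4 Ω, ∠Z = −∠Y = -42.2°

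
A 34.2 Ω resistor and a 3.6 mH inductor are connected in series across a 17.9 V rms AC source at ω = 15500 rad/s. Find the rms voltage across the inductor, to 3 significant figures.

X_L = ωL = 55.8 Ω
Z = 34.2 + j55.8 Ω
|Z| = √(34.2² + 55.8²) = 65.4 Ω
I = V/|Z| = 274 mA
V_L = I·|Z_L| = 0.274 × 55.8 = 15.3 V

15.3 V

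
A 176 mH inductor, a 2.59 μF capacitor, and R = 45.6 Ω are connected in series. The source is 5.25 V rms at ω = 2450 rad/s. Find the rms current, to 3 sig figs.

18.9 mA

X_L = ωL = 431 Ω
X_C = 1/(ωC) = 158 Ω
Net reactance X = X_L − X_C = 274 Ω
Z = 45.6 + j274 Ω
|Z| = √(45.6² + 274²) = 277 Ω
I = V/|Z| = 5.25/277 = 18.9 mA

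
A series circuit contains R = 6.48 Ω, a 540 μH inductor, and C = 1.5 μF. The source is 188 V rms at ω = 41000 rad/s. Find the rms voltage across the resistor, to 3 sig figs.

X_L = ωL = 22.1 Ω
X_C = 1/(ωC) = 16.3 Ω
Net reactance X = X_L − X_C = 5.88 Ω
Z = 6.48 + j5.88 Ω
|Z| = √(6.48² + 5.88²) = 8.75 Ω
I = V/|Z| = 21.5 A
V_R = I·|Z_R| = 21.5 × 6.48 = 139 V

139 V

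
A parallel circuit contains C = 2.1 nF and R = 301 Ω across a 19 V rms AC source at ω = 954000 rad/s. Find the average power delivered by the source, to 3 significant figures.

X_C = 1/(ωC) = 499 Ω
Parallel: admittances add. Y = 1/R + jωC
Y = (0.00332 + j0.00200) S
|Y| = 0.00388 S → |Z| = 1/|Y| = 258 Ω, ∠Z = −∠Y = -31.1°
I = V/|Z| = 73.7 mA
P = VI cos φ = 19 × 0.0737 × cos(-31.1°) = 1.20 W

1.20 W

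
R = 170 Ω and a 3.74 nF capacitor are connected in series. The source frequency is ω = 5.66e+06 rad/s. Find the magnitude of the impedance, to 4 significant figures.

176.4 Ω

X_C = 1/(ωC) = 47.24 Ω
Z = 170.0 − j47.24 Ω
|Z| = √(170.0² + 47.24²) = 176.4 Ω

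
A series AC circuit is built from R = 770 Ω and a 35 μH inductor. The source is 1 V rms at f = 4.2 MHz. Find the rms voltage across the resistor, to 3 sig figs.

ω = 2πf = 2.639e+07 rad/s
X_L = ωL = 924 Ω
Z = 770 + j924 Ω
|Z| = √(770² + 924²) = 1200 Ω
I = V/|Z| = 832 μA
V_R = I·|Z_R| = 0.000832 × 770 = 0.640 V

0.640 V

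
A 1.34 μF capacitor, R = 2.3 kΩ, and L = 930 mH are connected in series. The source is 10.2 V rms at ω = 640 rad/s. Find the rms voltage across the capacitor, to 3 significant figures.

X_L = ωL = 595 Ω
X_C = 1/(ωC) = 1170 Ω
Net reactance X = X_L − X_C = -571 Ω
Z = 2300 − j571 Ω
|Z| = √(2300² + 571²) = 2370 Ω
I = V/|Z| = 4.30 mA
V_C = I·|Z_C| = 0.00430 × 1170 = 5.02 V

5.02 V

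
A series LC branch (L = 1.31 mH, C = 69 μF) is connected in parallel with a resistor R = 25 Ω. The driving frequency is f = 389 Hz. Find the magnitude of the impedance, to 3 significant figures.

2.71 Ω

ω = 2πf = 2444 rad/s
X_L = ωL = 3.20 Ω
X_C = 1/(ωC) = 5.93 Ω
Branch 1: Z₁ = R = 25.0 Ω
Branch 2 (series LC): Z₂ = j(X_L − X_C) = −j2.73 Ω
Parallel: Z = Z₁Z₂/(Z₁+Z₂), |Z| = 2.71 Ω, ∠Z = -83.8°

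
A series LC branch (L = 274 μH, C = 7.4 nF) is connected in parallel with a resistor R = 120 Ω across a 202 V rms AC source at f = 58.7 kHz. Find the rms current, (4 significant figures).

ω = 2πf = 368800 rad/s
X_L = ωL = 101.1 Ω
X_C = 1/(ωC) = 366.4 Ω
Branch 1: Z₁ = R = 120.0 Ω
Branch 2 (series LC): Z₂ = j(X_L − X_C) = −j265.3 Ω
Parallel: Z = Z₁Z₂/(Z₁+Z₂), |Z| = 109.3 Ω, ∠Z = -24.34°
I = V/|Z| = 202/109.3 = 1.847 A

1.847 A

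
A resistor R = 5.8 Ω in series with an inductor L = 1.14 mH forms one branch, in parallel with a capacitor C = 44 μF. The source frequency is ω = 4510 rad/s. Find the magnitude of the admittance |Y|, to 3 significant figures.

X_L = ωL = 5.14 Ω
X_C = 1/(ωC) = 5.04 Ω
Branch 1 (R+jX_L): Z₁ = 5.80 + j5.14 Ω, |Z₁| = 7.75 Ω
Branch 2 (−jX_C): Z₂ = −j5.04 Ω
Parallel: Z = Z₁Z₂/(Z₁+Z₂), |Z| = 6.73 Ω, ∠Z = -49.5°
|Y| = 1/|Z| = 149 mS

149 mS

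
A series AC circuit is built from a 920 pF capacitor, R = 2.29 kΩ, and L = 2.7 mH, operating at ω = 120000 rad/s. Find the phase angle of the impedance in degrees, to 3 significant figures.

X_L = ωL = 324 Ω
X_C = 1/(ωC) = 9060 Ω
Net reactance X = X_L − X_C = -8730 Ω
Z = 2290 − j8730 Ω
|Z| = √(2290² + 8730²) = 9030 Ω
∠Z = arctan(-8730/2290) = -75.3°

-75.3°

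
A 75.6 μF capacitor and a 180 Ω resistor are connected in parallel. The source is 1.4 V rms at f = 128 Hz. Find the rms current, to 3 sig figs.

85.5 mA

ω = 2πf = 804.2 rad/s
X_C = 1/(ωC) = 16.4 Ω
Parallel: admittances add. Y = 1/R + jωC
Y = (0.00556 + j0.0608) S
|Y| = 0.0611 S → |Z| = 1/|Y| = 16.4 Ω, ∠Z = −∠Y = -84.8°
I = V/|Z| = 1.4/16.4 = 85.5 mA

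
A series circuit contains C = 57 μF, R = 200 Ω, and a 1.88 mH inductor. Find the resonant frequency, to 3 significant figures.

ω₀ = 1/√(LC) = 1/√(0.00188 × 5.7e-05) = 3055 rad/s
f₀ = ω₀/(2π) = 486 Hz

486 Hz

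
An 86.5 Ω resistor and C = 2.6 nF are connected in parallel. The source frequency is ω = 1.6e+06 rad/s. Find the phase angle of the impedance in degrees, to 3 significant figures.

X_C = 1/(ωC) = 240 Ω
Parallel: admittances add. Y = 1/R + jωC
Y = (0.0116 + j0.00416) S
|Y| = 0.0123 S → |Z| = 1/|Y| = 81.4 Ω, ∠Z = −∠Y = -19.8°

-19.8°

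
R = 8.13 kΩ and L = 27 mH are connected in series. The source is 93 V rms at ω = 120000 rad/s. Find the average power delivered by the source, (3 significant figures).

X_L = ωL = 3240 Ω
Z = 8130 + j3240 Ω
|Z| = √(8130² + 3240²) = 8750 Ω
∠Z = arctan(3240/8130) = 21.7°
I = V/|Z| = 10.6 mA
P = VI cos φ = 93 × 0.0106 × cos(21.7°) = 918 mW

918 mW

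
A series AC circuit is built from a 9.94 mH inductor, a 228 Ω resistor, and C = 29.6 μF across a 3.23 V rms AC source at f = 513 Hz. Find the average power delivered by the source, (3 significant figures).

45.4 mW

ω = 2πf = 3223 rad/s
X_L = ωL = 32.0 Ω
X_C = 1/(ωC) = 10.5 Ω
Net reactance X = X_L − X_C = 21.6 Ω
Z = 228 + j21.6 Ω
|Z| = √(228² + 21.6²) = 229 Ω
∠Z = arctan(21.6/228) = 5.40°
I = V/|Z| = 14.1 mA
P = VI cos φ = 3.23 × 0.0141 × cos(5.40°) = 45.4 mW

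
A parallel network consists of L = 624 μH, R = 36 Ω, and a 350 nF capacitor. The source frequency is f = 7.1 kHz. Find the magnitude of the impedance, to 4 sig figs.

29.06 Ω

ω = 2πf = 44610 rad/s
X_L = ωL = 27.84 Ω
X_C = 1/(ωC) = 64.05 Ω
Parallel: admittances add. Y = 1/R + 1/(jωL) + jωC
Y = (0.02778 − j0.02031) S
|Y| = 0.03441 S → |Z| = 1/|Y| = 29.06 Ω, ∠Z = −∠Y = 36.17°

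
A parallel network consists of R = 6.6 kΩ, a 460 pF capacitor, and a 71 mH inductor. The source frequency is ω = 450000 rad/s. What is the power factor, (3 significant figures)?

0.653

X_L = ωL = 31900 Ω
X_C = 1/(ωC) = 4830 Ω
Parallel: admittances add. Y = 1/R + 1/(jωL) + jωC
Y = (0.000152 + j0.000176) S
|Y| = 0.000232 S → |Z| = 1/|Y| = 4310 Ω, ∠Z = −∠Y = -49.2°
cos φ = cos(-49.2°) = 0.653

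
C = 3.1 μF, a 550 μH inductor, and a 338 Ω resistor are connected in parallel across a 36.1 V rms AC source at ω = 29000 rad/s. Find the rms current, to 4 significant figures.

987.9 mA

X_L = ωL = 15.95 Ω
X_C = 1/(ωC) = 11.12 Ω
Parallel: admittances add. Y = 1/R + 1/(jωL) + jωC
Y = (0.002959 + j0.02720) S
|Y| = 0.02736 S → |Z| = 1/|Y| = 36.54 Ω, ∠Z = −∠Y = -83.79°
I = V/|Z| = 36.1/36.54 = 987.9 mA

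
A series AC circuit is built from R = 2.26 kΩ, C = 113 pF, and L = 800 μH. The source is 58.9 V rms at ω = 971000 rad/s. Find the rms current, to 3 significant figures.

6.82 mA

X_L = ωL = 777 Ω
X_C = 1/(ωC) = 9110 Ω
Net reactance X = X_L − X_C = -8340 Ω
Z = 2260 − j8340 Ω
|Z| = √(2260² + 8340²) = 8640 Ω
I = V/|Z| = 58.9/8640 = 6.82 mA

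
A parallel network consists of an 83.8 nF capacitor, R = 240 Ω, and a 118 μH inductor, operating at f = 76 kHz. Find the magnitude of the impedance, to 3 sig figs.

44.1 Ω

ω = 2πf = 477500 rad/s
X_L = ωL = 56.3 Ω
X_C = 1/(ωC) = 25.0 Ω
Parallel: admittances add. Y = 1/R + 1/(jωL) + jωC
Y = (0.00417 + j0.0223) S
|Y| = 0.0227 S → |Z| = 1/|Y| = 44.1 Ω, ∠Z = −∠Y = -79.4°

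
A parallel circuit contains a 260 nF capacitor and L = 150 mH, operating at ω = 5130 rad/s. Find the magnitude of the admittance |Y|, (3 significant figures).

34.3 μS

X_L = ωL = 770 Ω
X_C = 1/(ωC) = 750 Ω
Parallel: admittances add. Y = 1/(jωL) + jωC
Y = (0 + j3.43e-05) S
|Y| = 3.43e-05 S → |Z| = 1/|Y| = 29200 Ω, ∠Z = −∠Y = -90.0°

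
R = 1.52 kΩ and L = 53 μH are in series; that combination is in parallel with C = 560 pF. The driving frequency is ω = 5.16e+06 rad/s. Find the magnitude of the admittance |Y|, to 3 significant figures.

X_L = ωL = 273 Ω
X_C = 1/(ωC) = 346 Ω
Branch 1 (R+jX_L): Z₁ = 1520 + j273 Ω, |Z₁| = 1540 Ω
Branch 2 (−jX_C): Z₂ = −j346 Ω
Parallel: Z = Z₁Z₂/(Z₁+Z₂), |Z| = 351 Ω, ∠Z = -77.1°
|Y| = 1/|Z| = 2.85 mS

2.85 mS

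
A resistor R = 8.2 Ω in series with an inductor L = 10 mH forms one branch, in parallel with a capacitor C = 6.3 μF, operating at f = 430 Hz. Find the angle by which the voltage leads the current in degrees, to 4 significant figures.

58.63°

ω = 2πf = 2702 rad/s
X_L = ωL = 27.02 Ω
X_C = 1/(ωC) = 58.75 Ω
Branch 1 (R+jX_L): Z₁ = 8.200 + j27.02 Ω, |Z₁| = 28.23 Ω
Branch 2 (−jX_C): Z₂ = −j58.75 Ω
Parallel: Z = Z₁Z₂/(Z₁+Z₂), |Z| = 50.61 Ω, ∠Z = 58.63°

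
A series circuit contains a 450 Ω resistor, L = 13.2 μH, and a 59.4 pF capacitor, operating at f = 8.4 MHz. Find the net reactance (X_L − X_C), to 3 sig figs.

ω = 2πf = 5.278e+07 rad/s
X_L = ωL = 697 Ω
X_C = 1/(ωC) = 319 Ω
X = 697 − 319 = 378 Ω

378 Ω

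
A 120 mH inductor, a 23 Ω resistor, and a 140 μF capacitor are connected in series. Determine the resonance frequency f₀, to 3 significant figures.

38.8 Hz

ω₀ = 1/√(LC) = 1/√(0.12 × 0.00014) = 244.0 rad/s
f₀ = ω₀/(2π) = 38.8 Hz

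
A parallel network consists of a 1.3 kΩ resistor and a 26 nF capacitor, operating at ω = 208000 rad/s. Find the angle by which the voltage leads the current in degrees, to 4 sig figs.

-81.90°

X_C = 1/(ωC) = 184.9 Ω
Parallel: admittances add. Y = 1/R + jωC
Y = (0.0007692 + j0.005408) S
|Y| = 0.005462 S → |Z| = 1/|Y| = 183.1 Ω, ∠Z = −∠Y = -81.90°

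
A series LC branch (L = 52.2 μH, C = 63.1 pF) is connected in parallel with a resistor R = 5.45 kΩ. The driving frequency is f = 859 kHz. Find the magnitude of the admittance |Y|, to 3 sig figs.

419 μS

ω = 2πf = 5.397e+06 rad/s
X_L = ωL = 282 Ω
X_C = 1/(ωC) = 2940 Ω
Branch 1: Z₁ = R = 5450 Ω
Branch 2 (series LC): Z₂ = j(X_L − X_C) = −j2650 Ω
Parallel: Z = Z₁Z₂/(Z₁+Z₂), |Z| = 2390 Ω, ∠Z = -64.0°
|Y| = 1/|Z| = 419 μS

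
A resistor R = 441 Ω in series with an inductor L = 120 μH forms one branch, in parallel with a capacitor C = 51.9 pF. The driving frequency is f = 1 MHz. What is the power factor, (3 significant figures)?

0.658

ω = 2πf = 6.283e+06 rad/s
X_L = ωL = 754 Ω
X_C = 1/(ωC) = 3070 Ω
Branch 1 (R+jX_L): Z₁ = 441 + j754 Ω, |Z₁| = 873 Ω
Branch 2 (−jX_C): Z₂ = −j3070 Ω
Parallel: Z = Z₁Z₂/(Z₁+Z₂), |Z| = 1140 Ω, ∠Z = 48.9°
cos φ = cos(48.9°) = 0.658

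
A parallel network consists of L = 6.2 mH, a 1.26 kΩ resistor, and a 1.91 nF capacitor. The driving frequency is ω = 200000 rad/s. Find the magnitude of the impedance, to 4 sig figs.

1111 Ω

X_L = ωL = 1240 Ω
X_C = 1/(ωC) = 2618 Ω
Parallel: admittances add. Y = 1/R + 1/(jωL) + jωC
Y = (0.0007937 − j0.0004245) S
|Y| = 0.0009000 S → |Z| = 1/|Y| = 1111 Ω, ∠Z = −∠Y = 28.14°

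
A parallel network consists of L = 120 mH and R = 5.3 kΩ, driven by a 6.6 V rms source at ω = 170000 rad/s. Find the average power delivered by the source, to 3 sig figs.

8.22 mW

X_L = ωL = 20400 Ω
Parallel: admittances add. Y = 1/R + 1/(jωL)
Y = (0.000189 − j4.9e-05) S
|Y| = 0.000195 S → |Z| = 1/|Y| = 5130 Ω, ∠Z = −∠Y = 14.6°
I = V/|Z| = 1.29 mA
P = VI cos φ = 6.6 × 0.00129 × cos(14.6°) = 8.22 mW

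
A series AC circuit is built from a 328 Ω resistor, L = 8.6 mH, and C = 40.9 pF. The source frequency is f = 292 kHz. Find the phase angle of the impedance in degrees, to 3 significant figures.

ω = 2πf = 1.835e+06 rad/s
X_L = ωL = 15800 Ω
X_C = 1/(ωC) = 13300 Ω
Net reactance X = X_L − X_C = 2450 Ω
Z = 328 + j2450 Ω
|Z| = √(328² + 2450²) = 2470 Ω
∠Z = arctan(2450/328) = 82.4°

82.4°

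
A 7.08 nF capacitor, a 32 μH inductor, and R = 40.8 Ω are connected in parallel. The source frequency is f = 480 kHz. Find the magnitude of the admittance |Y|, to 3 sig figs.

26.9 mS

ω = 2πf = 3.016e+06 rad/s
X_L = ωL = 96.5 Ω
X_C = 1/(ωC) = 46.8 Ω
Parallel: admittances add. Y = 1/R + 1/(jωL) + jωC
Y = (0.0245 + j0.0110) S
|Y| = 0.0269 S → |Z| = 1/|Y| = 37.2 Ω, ∠Z = −∠Y = -24.2°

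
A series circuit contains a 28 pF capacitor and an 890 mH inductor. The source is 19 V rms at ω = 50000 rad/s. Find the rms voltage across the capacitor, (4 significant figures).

20.26 V

X_L = ωL = 44500 Ω
X_C = 1/(ωC) = 714300 Ω
Net reactance X = X_L − X_C = -669800 Ω
Z = − j669800 Ω
|Z| = √(0² + 669800²) = 669800 Ω
I = V/|Z| = 28.37 μA
V_C = I·|Z_C| = 2.837e-05 × 714300 = 20.26 V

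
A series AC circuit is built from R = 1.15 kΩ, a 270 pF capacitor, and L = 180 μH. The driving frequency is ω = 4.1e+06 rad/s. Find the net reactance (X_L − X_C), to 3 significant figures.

-165 Ω

X_L = ωL = 738 Ω
X_C = 1/(ωC) = 903 Ω
X = 738 − 903 = -165 Ω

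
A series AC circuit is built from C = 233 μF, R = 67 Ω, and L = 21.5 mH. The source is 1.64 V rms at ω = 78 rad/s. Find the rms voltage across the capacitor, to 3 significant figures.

X_L = ωL = 1.68 Ω
X_C = 1/(ωC) = 55.0 Ω
Net reactance X = X_L − X_C = -53.3 Ω
Z = 67.0 − j53.3 Ω
|Z| = √(67.0² + 53.3²) = 85.6 Ω
I = V/|Z| = 19.1 mA
V_C = I·|Z_C| = 0.0191 × 55.0 = 1.05 V

1.05 V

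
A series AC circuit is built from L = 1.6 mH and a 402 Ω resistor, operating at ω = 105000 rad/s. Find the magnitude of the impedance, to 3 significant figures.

X_L = ωL = 168 Ω
Z = 402 + j168 Ω
|Z| = √(402² + 168²) = 436 Ω

436 Ω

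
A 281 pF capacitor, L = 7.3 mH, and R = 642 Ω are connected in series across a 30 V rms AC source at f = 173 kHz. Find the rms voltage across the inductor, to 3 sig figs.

50.6 V

ω = 2πf = 1.087e+06 rad/s
X_L = ωL = 7940 Ω
X_C = 1/(ωC) = 3270 Ω
Net reactance X = X_L − X_C = 4660 Ω
Z = 642 + j4660 Ω
|Z| = √(642² + 4660²) = 4710 Ω
I = V/|Z| = 6.38 mA
V_L = I·|Z_L| = 0.00638 × 7940 = 50.6 V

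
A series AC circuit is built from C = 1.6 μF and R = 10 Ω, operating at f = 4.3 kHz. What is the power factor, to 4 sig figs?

ω = 2πf = 27020 rad/s
X_C = 1/(ωC) = 23.13 Ω
Z = 10.00 − j23.13 Ω
|Z| = √(10.00² + 23.13²) = 25.20 Ω
∠Z = arctan(-23.13/10.00) = -66.62°
cos φ = cos(-66.62°) = 0.3968

0.3968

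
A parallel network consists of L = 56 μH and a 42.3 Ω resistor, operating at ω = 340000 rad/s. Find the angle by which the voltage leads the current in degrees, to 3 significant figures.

65.8°

X_L = ωL = 19.0 Ω
Parallel: admittances add. Y = 1/R + 1/(jωL)
Y = (0.0236 − j0.0525) S
|Y| = 0.0576 S → |Z| = 1/|Y| = 17.4 Ω, ∠Z = −∠Y = 65.8°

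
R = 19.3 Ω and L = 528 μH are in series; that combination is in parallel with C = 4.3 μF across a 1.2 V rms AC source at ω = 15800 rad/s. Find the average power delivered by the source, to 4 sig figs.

62.87 mW

X_L = ωL = 8.342 Ω
X_C = 1/(ωC) = 14.72 Ω
Branch 1 (R+jX_L): Z₁ = 19.30 + j8.342 Ω, |Z₁| = 21.03 Ω
Branch 2 (−jX_C): Z₂ = −j14.72 Ω
Parallel: Z = Z₁Z₂/(Z₁+Z₂), |Z| = 15.23 Ω, ∠Z = -48.34°
I = V/|Z| = 78.81 mA
P = VI cos φ = 1.2 × 0.07881 × cos(-48.34°) = 62.87 mW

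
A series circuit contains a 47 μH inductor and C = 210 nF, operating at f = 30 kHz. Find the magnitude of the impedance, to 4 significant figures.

16.40 Ω

ω = 2πf = 188500 rad/s
X_L = ωL = 8.859 Ω
X_C = 1/(ωC) = 25.26 Ω
Net reactance X = X_L − X_C = -16.40 Ω
Z = − j16.40 Ω
|Z| = √(0² + 16.40²) = 16.40 Ω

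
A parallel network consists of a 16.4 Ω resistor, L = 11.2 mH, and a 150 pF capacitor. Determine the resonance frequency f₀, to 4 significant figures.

ω₀ = 1/√(LC) = 1/√(0.0112 × 1.5e-10) = 771500 rad/s
f₀ = ω₀/(2π) = 122.8 kHz

122.8 kHz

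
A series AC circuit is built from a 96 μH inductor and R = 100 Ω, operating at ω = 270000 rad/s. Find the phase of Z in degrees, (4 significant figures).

X_L = ωL = 25.92 Ω
Z = 100.0 + j25.92 Ω
|Z| = √(100.0² + 25.92²) = 103.3 Ω
∠Z = arctan(25.92/100.0) = 14.53°

14.53°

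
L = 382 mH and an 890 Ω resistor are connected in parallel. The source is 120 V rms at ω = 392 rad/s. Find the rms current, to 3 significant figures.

X_L = ωL = 150 Ω
Parallel: admittances add. Y = 1/R + 1/(jωL)
Y = (0.00112 − j0.00668) S
|Y| = 0.00677 S → |Z| = 1/|Y| = 148 Ω, ∠Z = −∠Y = 80.4°
I = V/|Z| = 120/148 = 813 mA

813 mA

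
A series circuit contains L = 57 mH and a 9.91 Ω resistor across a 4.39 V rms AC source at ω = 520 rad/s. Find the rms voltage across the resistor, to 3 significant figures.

1.39 V

X_L = ωL = 29.6 Ω
Z = 9.91 + j29.6 Ω
|Z| = √(9.91² + 29.6²) = 31.3 Ω
I = V/|Z| = 140 mA
V_R = I·|Z_R| = 0.140 × 9.91 = 1.39 V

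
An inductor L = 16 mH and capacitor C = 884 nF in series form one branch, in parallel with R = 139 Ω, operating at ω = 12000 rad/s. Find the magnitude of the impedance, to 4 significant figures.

79.95 Ω

X_L = ωL = 192.0 Ω
X_C = 1/(ωC) = 94.27 Ω
Branch 1: Z₁ = R = 139.0 Ω
Branch 2 (series LC): Z₂ = j(X_L − X_C) = j97.73 Ω
Parallel: Z = Z₁Z₂/(Z₁+Z₂), |Z| = 79.95 Ω, ∠Z = 54.89°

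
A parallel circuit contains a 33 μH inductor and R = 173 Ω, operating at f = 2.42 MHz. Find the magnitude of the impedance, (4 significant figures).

ω = 2πf = 1.521e+07 rad/s
X_L = ωL = 501.8 Ω
Parallel: admittances add. Y = 1/R + 1/(jωL)
Y = (0.005780 − j0.001993) S
|Y| = 0.006114 S → |Z| = 1/|Y| = 163.6 Ω, ∠Z = −∠Y = 19.02°

163.6 Ω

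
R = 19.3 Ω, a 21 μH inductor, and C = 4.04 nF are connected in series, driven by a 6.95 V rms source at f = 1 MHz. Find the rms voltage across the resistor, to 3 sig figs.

1.42 V

ω = 2πf = 6.283e+06 rad/s
X_L = ωL = 132 Ω
X_C = 1/(ωC) = 39.4 Ω
Net reactance X = X_L − X_C = 92.6 Ω
Z = 19.3 + j92.6 Ω
|Z| = √(19.3² + 92.6²) = 94.5 Ω
I = V/|Z| = 73.5 mA
V_R = I·|Z_R| = 0.0735 × 19.3 = 1.42 V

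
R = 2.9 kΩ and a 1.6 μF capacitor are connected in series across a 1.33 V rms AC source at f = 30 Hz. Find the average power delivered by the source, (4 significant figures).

ω = 2πf = 188.5 rad/s
X_C = 1/(ωC) = 3316 Ω
Z = 2900 − j3316 Ω
|Z| = √(2900² + 3316²) = 4405 Ω
∠Z = arctan(-3316/2900) = -48.83°
I = V/|Z| = 301.9 μA
P = VI cos φ = 1.33 × 0.0003019 × cos(-48.83°) = 264.4 μW

264.4 μW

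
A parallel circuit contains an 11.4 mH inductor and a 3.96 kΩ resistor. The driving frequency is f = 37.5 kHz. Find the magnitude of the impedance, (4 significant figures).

ω = 2πf = 235600 rad/s
X_L = ωL = 2686 Ω
Parallel: admittances add. Y = 1/R + 1/(jωL)
Y = (0.0002525 − j0.0003723) S
|Y| = 0.0004499 S → |Z| = 1/|Y| = 2223 Ω, ∠Z = −∠Y = 55.85°

2223 Ω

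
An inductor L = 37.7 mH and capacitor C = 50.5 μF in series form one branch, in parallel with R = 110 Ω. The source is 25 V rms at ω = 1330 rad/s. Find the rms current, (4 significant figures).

744.7 mA

X_L = ωL = 50.14 Ω
X_C = 1/(ωC) = 14.89 Ω
Branch 1: Z₁ = R = 110.0 Ω
Branch 2 (series LC): Z₂ = j(X_L − X_C) = j35.25 Ω
Parallel: Z = Z₁Z₂/(Z₁+Z₂), |Z| = 33.57 Ω, ∠Z = 72.23°
I = V/|Z| = 25/33.57 = 744.7 mA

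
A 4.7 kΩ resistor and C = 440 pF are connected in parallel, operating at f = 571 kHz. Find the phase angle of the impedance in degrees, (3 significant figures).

-82.3°

ω = 2πf = 3.588e+06 rad/s
X_C = 1/(ωC) = 633 Ω
Parallel: admittances add. Y = 1/R + jωC
Y = (0.000213 + j0.00158) S
|Y| = 0.00159 S → |Z| = 1/|Y| = 628 Ω, ∠Z = −∠Y = -82.3°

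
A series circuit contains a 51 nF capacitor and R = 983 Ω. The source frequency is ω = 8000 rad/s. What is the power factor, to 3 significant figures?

0.372

X_C = 1/(ωC) = 2450 Ω
Z = 983 − j2450 Ω
|Z| = √(983² + 2450²) = 2640 Ω
∠Z = arctan(-2450/983) = -68.1°
cos φ = cos(-68.1°) = 0.372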